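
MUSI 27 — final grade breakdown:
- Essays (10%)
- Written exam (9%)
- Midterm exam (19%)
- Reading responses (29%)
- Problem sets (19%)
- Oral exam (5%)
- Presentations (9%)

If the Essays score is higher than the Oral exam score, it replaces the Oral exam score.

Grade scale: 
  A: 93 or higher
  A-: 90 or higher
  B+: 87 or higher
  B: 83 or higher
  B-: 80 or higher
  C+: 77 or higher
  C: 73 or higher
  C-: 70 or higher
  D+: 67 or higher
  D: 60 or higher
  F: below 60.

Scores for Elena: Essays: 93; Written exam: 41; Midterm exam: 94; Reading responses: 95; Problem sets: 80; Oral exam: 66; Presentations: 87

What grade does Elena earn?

B

Essays (93) > Oral exam (66), so Oral exam counts as 93.
Weighted total:
  Essays 93 × 0.1 = 9.3
  Written exam 41 × 0.09 = 3.69
  Midterm exam 94 × 0.19 = 17.86
  Reading responses 95 × 0.29 = 27.55
  Problem sets 80 × 0.19 = 15.2
  Oral exam 93 × 0.05 = 4.65
  Presentations 87 × 0.09 = 7.83
Sum = 86.08
86.08 is ≥ 83 and < 87 → B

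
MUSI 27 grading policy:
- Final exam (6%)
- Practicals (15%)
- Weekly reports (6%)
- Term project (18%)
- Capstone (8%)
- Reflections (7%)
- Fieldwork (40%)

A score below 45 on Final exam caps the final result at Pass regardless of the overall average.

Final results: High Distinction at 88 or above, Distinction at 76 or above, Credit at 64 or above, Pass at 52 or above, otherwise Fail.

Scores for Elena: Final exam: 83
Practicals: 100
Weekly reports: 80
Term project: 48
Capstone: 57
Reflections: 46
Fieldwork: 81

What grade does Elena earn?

Final exam score 83 ≥ 45: minimum met.
Weighted total:
  Final exam 83 × 0.06 = 4.98
  Practicals 100 × 0.15 = 15
  Weekly reports 80 × 0.06 = 4.8
  Term project 48 × 0.18 = 8.64
  Capstone 57 × 0.08 = 4.56
  Reflections 46 × 0.07 = 3.22
  Fieldwork 81 × 0.4 = 32.4
Sum = 73.6
73.6 is ≥ 64 and < 76 → Credit

Credit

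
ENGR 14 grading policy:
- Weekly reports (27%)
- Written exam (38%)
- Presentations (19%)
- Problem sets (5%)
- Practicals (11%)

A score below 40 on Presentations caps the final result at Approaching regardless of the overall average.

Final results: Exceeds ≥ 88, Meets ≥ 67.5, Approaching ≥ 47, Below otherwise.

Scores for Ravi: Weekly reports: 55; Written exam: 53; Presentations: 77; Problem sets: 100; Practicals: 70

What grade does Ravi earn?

Presentations score 77 ≥ 40: minimum met.
Weighted total:
  Weekly reports 55 × 0.27 = 14.85
  Written exam 53 × 0.38 = 20.14
  Presentations 77 × 0.19 = 14.63
  Problem sets 100 × 0.05 = 5
  Practicals 70 × 0.11 = 7.7
Sum = 62.32
62.32 is ≥ 47 and < 67.5 → Approaching

Approaching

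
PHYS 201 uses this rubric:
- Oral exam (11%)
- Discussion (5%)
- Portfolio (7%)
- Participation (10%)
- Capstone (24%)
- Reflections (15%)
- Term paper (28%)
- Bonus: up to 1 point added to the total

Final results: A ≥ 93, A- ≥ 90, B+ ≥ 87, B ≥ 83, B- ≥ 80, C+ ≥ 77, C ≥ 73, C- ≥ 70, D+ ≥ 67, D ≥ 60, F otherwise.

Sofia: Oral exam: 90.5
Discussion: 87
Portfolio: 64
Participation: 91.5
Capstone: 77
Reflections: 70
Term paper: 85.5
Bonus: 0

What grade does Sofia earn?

B-

Weighted total:
  Oral exam 90.5 × 0.11 = 9.955
  Discussion 87 × 0.05 = 4.35
  Portfolio 64 × 0.07 = 4.48
  Participation 91.5 × 0.1 = 9.15
  Capstone 77 × 0.24 = 18.48
  Reflections 70 × 0.15 = 10.5
  Term paper 85.5 × 0.28 = 23.94
Sum = 80.855
Bonus: 80.855 + 0 = 80.855
80.855 is ≥ 80 and < 83 → B-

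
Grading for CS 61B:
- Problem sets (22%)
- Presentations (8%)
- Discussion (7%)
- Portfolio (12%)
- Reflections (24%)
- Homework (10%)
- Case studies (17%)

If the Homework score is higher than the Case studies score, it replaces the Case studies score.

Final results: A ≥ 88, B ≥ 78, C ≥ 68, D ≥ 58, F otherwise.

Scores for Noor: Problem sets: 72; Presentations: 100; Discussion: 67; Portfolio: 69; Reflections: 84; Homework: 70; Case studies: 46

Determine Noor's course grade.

Homework (70) > Case studies (46), so Case studies counts as 70.
Weighted total:
  Problem sets 72 × 0.22 = 15.84
  Presentations 100 × 0.08 = 8
  Discussion 67 × 0.07 = 4.69
  Portfolio 69 × 0.12 = 8.28
  Reflections 84 × 0.24 = 20.16
  Homework 70 × 0.1 = 7
  Case studies 70 × 0.17 = 11.9
Sum = 75.87
75.87 is ≥ 68 and < 78 → C

C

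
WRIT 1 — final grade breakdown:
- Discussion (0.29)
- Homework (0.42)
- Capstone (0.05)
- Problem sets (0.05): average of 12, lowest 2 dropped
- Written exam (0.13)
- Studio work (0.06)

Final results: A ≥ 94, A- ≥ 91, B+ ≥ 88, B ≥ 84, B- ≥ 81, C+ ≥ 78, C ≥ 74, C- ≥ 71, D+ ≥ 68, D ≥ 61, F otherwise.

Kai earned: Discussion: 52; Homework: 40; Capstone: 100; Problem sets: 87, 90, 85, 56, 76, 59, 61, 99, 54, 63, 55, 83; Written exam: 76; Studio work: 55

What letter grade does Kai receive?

Problem sets: drop 54, 55 → average of remaining 10 = 759/10 = 75.9
Weighted total:
  Discussion 52 × 0.29 = 15.08
  Homework 40 × 0.42 = 16.8
  Capstone 100 × 0.05 = 5
  Problem sets 75.9 × 0.05 = 3.795
  Written exam 76 × 0.13 = 9.88
  Studio work 55 × 0.06 = 3.3
Sum = 53.855
53.855 < 61 → F

F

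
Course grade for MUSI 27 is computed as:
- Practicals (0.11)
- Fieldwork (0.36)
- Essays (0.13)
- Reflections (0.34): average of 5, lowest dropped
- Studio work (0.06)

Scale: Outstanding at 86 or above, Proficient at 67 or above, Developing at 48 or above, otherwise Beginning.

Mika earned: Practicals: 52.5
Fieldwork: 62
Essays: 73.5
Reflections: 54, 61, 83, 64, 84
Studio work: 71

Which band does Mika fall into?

Reflections: drop 54 → average of remaining 4 = 292/4 = 73
Weighted total:
  Practicals 52.5 × 0.11 = 5.775
  Fieldwork 62 × 0.36 = 22.32
  Essays 73.5 × 0.13 = 9.555
  Reflections 73 × 0.34 = 24.82
  Studio work 71 × 0.06 = 4.26
Sum = 66.73
66.73 is ≥ 48 and < 67 → Developing

Developing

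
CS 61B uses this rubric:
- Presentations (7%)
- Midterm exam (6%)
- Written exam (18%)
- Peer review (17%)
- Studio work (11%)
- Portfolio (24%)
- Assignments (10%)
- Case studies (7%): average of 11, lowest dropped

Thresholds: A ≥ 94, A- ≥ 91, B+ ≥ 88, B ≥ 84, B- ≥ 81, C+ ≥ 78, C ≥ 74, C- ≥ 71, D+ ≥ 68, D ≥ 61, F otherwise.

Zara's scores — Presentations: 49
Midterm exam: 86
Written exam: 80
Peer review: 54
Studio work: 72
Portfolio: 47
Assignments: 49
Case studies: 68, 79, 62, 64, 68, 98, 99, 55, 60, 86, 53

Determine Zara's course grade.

Case studies: drop 53 → average of remaining 10 = 739/10 = 73.9
Weighted total:
  Presentations 49 × 0.07 = 3.43
  Midterm exam 86 × 0.06 = 5.16
  Written exam 80 × 0.18 = 14.4
  Peer review 54 × 0.17 = 9.18
  Studio work 72 × 0.11 = 7.92
  Portfolio 47 × 0.24 = 11.28
  Assignments 49 × 0.1 = 4.9
  Case studies 73.9 × 0.07 = 5.173
Sum = 61.443
61.443 is ≥ 61 and < 68 → D

D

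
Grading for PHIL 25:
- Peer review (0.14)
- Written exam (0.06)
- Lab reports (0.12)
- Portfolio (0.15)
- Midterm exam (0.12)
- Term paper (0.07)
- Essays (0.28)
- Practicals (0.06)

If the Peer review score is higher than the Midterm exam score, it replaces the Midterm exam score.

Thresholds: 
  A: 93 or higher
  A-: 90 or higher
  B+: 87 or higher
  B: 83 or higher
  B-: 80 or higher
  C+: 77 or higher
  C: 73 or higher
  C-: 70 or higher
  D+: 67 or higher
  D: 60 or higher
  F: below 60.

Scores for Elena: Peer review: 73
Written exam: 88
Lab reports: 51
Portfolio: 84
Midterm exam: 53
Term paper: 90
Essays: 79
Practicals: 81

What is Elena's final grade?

Peer review (73) > Midterm exam (53), so Midterm exam counts as 73.
Weighted total:
  Peer review 73 × 0.14 = 10.22
  Written exam 88 × 0.06 = 5.28
  Lab reports 51 × 0.12 = 6.12
  Portfolio 84 × 0.15 = 12.6
  Midterm exam 73 × 0.12 = 8.76
  Term paper 90 × 0.07 = 6.3
  Essays 79 × 0.28 = 22.12
  Practicals 81 × 0.06 = 4.86
Sum = 76.26
76.26 is ≥ 73 and < 77 → C

C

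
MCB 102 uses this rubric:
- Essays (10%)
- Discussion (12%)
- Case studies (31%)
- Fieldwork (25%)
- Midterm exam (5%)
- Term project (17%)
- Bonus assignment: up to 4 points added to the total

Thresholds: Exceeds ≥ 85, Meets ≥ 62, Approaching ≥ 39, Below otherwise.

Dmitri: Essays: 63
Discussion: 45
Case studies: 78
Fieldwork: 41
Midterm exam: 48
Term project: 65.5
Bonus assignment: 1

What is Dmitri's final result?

Weighted total:
  Essays 63 × 0.1 = 6.3
  Discussion 45 × 0.12 = 5.4
  Case studies 78 × 0.31 = 24.18
  Fieldwork 41 × 0.25 = 10.25
  Midterm exam 48 × 0.05 = 2.4
  Term project 65.5 × 0.17 = 11.135
Sum = 59.665
Bonus assignment: 59.665 + 1 = 60.665
60.665 is ≥ 39 and < 62 → Approaching

Approaching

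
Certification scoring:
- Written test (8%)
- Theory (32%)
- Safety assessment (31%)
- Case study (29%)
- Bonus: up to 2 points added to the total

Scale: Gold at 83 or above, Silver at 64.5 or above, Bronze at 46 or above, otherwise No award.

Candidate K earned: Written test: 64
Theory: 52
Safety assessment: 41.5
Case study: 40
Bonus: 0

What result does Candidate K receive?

Bronze

Weighted total:
  Written test 64 × 0.08 = 5.12
  Theory 52 × 0.32 = 16.64
  Safety assessment 41.5 × 0.31 = 12.865
  Case study 40 × 0.29 = 11.6
Sum = 46.225
Bonus: 46.225 + 0 = 46.225
46.225 is ≥ 46 and < 64.5 → Bronze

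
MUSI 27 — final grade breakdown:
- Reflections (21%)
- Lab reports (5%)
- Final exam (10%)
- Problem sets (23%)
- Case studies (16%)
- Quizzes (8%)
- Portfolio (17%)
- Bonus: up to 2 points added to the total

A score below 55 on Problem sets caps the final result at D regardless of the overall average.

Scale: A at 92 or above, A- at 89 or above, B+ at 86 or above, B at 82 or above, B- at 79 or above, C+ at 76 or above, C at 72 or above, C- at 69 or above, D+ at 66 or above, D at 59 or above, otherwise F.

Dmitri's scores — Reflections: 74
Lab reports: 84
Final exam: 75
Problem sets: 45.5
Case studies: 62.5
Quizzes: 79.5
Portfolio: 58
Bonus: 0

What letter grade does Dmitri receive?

Problem sets score 45.5 < 55: minimum not met.
Weighted total:
  Reflections 74 × 0.21 = 15.54
  Lab reports 84 × 0.05 = 4.2
  Final exam 75 × 0.1 = 7.5
  Problem sets 45.5 × 0.23 = 10.465
  Case studies 62.5 × 0.16 = 10
  Quizzes 79.5 × 0.08 = 6.36
  Portfolio 58 × 0.17 = 9.86
Sum = 63.925
Bonus: 63.925 + 0 = 63.925
63.925 would be D; cap at D applies → D.

D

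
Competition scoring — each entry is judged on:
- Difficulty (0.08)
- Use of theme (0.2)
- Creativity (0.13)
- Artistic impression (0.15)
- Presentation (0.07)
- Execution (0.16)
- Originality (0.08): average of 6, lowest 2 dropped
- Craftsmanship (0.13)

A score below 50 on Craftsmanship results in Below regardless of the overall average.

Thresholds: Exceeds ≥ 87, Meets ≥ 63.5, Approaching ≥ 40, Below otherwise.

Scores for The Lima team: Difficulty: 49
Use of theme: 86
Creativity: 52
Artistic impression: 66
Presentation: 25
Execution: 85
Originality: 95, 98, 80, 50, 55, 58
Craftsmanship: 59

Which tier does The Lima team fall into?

Originality: drop 50, 55 → average of remaining 4 = 331/4 = 82.75
Craftsmanship score 59 ≥ 50: minimum met.
Weighted total:
  Difficulty 49 × 0.08 = 3.92
  Use of theme 86 × 0.2 = 17.2
  Creativity 52 × 0.13 = 6.76
  Artistic impression 66 × 0.15 = 9.9
  Presentation 25 × 0.07 = 1.75
  Execution 85 × 0.16 = 13.6
  Originality 82.75 × 0.08 = 6.62
  Craftsmanship 59 × 0.13 = 7.67
Sum = 67.42
67.42 is ≥ 63.5 and < 87 → Meets

Meets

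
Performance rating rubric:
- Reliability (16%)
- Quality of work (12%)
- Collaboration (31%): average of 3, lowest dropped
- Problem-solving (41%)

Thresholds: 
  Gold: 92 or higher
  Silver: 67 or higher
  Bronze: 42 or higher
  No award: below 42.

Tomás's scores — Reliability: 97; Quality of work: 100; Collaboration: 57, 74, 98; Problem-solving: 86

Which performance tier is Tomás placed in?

Silver

Collaboration: drop 57 → average of remaining 2 = 172/2 = 86
Weighted total:
  Reliability 97 × 0.16 = 15.52
  Quality of work 100 × 0.12 = 12
  Collaboration 86 × 0.31 = 26.66
  Problem-solving 86 × 0.41 = 35.26
Sum = 89.44
89.44 is ≥ 67 and < 92 → Silver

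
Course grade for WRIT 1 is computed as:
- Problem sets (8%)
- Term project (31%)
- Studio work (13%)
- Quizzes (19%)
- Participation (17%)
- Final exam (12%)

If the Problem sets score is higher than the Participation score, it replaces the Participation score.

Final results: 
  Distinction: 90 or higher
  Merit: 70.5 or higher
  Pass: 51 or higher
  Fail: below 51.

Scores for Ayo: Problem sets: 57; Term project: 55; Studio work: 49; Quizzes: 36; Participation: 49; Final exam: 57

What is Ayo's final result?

Problem sets (57) > Participation (49), so Participation counts as 57.
Weighted total:
  Problem sets 57 × 0.08 = 4.56
  Term project 55 × 0.31 = 17.05
  Studio work 49 × 0.13 = 6.37
  Quizzes 36 × 0.19 = 6.84
  Participation 57 × 0.17 = 9.69
  Final exam 57 × 0.12 = 6.84
Sum = 51.35
51.35 is ≥ 51 and < 70.5 → Pass

Pass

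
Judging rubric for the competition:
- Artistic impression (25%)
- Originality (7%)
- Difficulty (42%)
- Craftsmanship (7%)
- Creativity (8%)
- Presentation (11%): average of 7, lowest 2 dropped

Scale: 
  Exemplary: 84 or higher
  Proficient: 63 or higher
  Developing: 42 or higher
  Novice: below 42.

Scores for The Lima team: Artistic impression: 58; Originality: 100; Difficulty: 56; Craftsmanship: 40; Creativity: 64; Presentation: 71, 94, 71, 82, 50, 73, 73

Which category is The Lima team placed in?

Presentation: drop 50, 71 → average of remaining 5 = 393/5 = 78.6
Weighted total:
  Artistic impression 58 × 0.25 = 14.5
  Originality 100 × 0.07 = 7
  Difficulty 56 × 0.42 = 23.52
  Craftsmanship 40 × 0.07 = 2.8
  Creativity 64 × 0.08 = 5.12
  Presentation 78.6 × 0.11 = 8.646
Sum = 61.586
61.586 is ≥ 42 and < 63 → Developing

Developing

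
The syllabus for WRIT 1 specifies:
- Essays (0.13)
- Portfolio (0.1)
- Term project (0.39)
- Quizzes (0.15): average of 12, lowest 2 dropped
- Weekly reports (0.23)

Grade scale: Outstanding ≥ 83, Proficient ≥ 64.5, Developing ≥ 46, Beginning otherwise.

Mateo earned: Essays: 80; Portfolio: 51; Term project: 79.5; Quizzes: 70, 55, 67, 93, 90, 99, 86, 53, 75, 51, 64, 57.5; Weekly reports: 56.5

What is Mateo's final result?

Proficient

Quizzes: drop 51, 53 → average of remaining 10 = 756.5/10 = 75.65
Weighted total:
  Essays 80 × 0.13 = 10.4
  Portfolio 51 × 0.1 = 5.1
  Term project 79.5 × 0.39 = 31.005
  Quizzes 75.65 × 0.15 = 11.3475
  Weekly reports 56.5 × 0.23 = 12.995
Sum = 70.8475
70.8475 is ≥ 64.5 and < 83 → Proficient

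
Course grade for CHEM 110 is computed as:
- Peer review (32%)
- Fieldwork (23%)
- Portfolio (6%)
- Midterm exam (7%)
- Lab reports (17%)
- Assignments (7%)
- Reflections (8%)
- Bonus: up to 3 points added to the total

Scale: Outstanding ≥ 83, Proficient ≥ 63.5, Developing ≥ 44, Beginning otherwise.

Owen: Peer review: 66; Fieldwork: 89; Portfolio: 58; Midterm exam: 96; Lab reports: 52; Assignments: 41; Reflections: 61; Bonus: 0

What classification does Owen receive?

Proficient

Weighted total:
  Peer review 66 × 0.32 = 21.12
  Fieldwork 89 × 0.23 = 20.47
  Portfolio 58 × 0.06 = 3.48
  Midterm exam 96 × 0.07 = 6.72
  Lab reports 52 × 0.17 = 8.84
  Assignments 41 × 0.07 = 2.87
  Reflections 61 × 0.08 = 4.88
Sum = 68.38
Bonus: 68.38 + 0 = 68.38
68.38 is ≥ 63.5 and < 83 → Proficient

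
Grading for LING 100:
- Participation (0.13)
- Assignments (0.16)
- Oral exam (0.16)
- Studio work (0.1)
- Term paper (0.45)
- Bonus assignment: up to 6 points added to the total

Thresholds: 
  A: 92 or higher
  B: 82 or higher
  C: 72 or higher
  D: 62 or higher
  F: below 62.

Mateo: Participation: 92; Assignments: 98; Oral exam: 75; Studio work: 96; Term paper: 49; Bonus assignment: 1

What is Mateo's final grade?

Weighted total:
  Participation 92 × 0.13 = 11.96
  Assignments 98 × 0.16 = 15.68
  Oral exam 75 × 0.16 = 12
  Studio work 96 × 0.1 = 9.6
  Term paper 49 × 0.45 = 22.05
Sum = 71.29
Bonus assignment: 71.29 + 1 = 72.29
72.29 is ≥ 72 and < 82 → C

C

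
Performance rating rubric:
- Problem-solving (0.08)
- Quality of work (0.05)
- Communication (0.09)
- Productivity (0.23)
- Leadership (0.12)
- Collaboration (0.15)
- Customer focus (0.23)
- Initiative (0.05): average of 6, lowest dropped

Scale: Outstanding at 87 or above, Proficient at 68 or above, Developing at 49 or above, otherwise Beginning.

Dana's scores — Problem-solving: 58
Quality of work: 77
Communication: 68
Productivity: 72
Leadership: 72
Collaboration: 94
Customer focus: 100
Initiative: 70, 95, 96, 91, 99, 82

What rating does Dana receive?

Proficient

Initiative: drop 70 → average of remaining 5 = 463/5 = 92.6
Weighted total:
  Problem-solving 58 × 0.08 = 4.64
  Quality of work 77 × 0.05 = 3.85
  Communication 68 × 0.09 = 6.12
  Productivity 72 × 0.23 = 16.56
  Leadership 72 × 0.12 = 8.64
  Collaboration 94 × 0.15 = 14.1
  Customer focus 100 × 0.23 = 23
  Initiative 92.6 × 0.05 = 4.63
Sum = 81.54
81.54 is ≥ 68 and < 87 → Proficient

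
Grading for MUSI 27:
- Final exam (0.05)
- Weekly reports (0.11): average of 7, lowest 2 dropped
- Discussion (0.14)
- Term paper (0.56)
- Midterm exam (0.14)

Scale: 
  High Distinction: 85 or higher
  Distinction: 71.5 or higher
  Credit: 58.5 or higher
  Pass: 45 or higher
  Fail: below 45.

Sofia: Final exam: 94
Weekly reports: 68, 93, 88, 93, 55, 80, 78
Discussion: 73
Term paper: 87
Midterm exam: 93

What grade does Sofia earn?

High Distinction

Weekly reports: drop 55, 68 → average of remaining 5 = 432/5 = 86.4
Weighted total:
  Final exam 94 × 0.05 = 4.7
  Weekly reports 86.4 × 0.11 = 9.504
  Discussion 73 × 0.14 = 10.22
  Term paper 87 × 0.56 = 48.72
  Midterm exam 93 × 0.14 = 13.02
Sum = 86.164
86.164 ≥ 85 → High Distinction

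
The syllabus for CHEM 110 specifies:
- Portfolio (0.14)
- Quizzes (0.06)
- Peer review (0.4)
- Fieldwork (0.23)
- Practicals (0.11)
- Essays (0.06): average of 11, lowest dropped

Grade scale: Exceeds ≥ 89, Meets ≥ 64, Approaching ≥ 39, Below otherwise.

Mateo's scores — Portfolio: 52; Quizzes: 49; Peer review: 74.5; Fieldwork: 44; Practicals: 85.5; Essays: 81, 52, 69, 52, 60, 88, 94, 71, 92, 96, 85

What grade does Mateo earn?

Essays: drop 52 → average of remaining 10 = 788/10 = 78.8
Weighted total:
  Portfolio 52 × 0.14 = 7.28
  Quizzes 49 × 0.06 = 2.94
  Peer review 74.5 × 0.4 = 29.8
  Fieldwork 44 × 0.23 = 10.12
  Practicals 85.5 × 0.11 = 9.405
  Essays 78.8 × 0.06 = 4.728
Sum = 64.273
64.273 is ≥ 64 and < 89 → Meets

Meets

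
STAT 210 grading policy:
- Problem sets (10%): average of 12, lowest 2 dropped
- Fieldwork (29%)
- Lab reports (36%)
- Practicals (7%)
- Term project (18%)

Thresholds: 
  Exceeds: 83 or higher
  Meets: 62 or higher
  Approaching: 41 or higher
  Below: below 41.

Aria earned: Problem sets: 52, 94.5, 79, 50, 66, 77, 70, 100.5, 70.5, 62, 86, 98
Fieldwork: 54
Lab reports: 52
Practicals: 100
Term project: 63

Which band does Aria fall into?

Approaching

Problem sets: drop 50, 52 → average of remaining 10 = 803.5/10 = 80.35
Weighted total:
  Problem sets 80.35 × 0.1 = 8.035
  Fieldwork 54 × 0.29 = 15.66
  Lab reports 52 × 0.36 = 18.72
  Practicals 100 × 0.07 = 7
  Term project 63 × 0.18 = 11.34
Sum = 60.755
60.755 is ≥ 41 and < 62 → Approaching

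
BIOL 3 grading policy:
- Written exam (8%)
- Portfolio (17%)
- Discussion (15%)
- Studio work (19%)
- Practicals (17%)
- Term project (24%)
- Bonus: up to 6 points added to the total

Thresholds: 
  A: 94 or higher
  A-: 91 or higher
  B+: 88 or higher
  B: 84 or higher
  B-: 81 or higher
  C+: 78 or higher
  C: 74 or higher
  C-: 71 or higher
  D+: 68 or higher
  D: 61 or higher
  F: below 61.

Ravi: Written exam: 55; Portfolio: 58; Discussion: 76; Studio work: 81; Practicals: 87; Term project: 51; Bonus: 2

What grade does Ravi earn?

Weighted total:
  Written exam 55 × 0.08 = 4.4
  Portfolio 58 × 0.17 = 9.86
  Discussion 76 × 0.15 = 11.4
  Studio work 81 × 0.19 = 15.39
  Practicals 87 × 0.17 = 14.79
  Term project 51 × 0.24 = 12.24
Sum = 68.08
Bonus: 68.08 + 2 = 70.08
70.08 is ≥ 68 and < 71 → D+

D+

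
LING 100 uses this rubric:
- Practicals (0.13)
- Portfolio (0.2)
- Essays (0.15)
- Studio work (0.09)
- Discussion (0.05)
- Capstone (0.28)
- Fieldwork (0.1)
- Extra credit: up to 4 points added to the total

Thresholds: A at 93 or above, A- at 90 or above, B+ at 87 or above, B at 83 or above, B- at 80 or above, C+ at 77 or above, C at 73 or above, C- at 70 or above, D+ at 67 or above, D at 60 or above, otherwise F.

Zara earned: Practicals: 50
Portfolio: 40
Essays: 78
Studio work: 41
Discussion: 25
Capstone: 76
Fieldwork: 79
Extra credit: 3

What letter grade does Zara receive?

D

Weighted total:
  Practicals 50 × 0.13 = 6.5
  Portfolio 40 × 0.2 = 8
  Essays 78 × 0.15 = 11.7
  Studio work 41 × 0.09 = 3.69
  Discussion 25 × 0.05 = 1.25
  Capstone 76 × 0.28 = 21.28
  Fieldwork 79 × 0.1 = 7.9
Sum = 60.32
Extra credit: 60.32 + 3 = 63.32
63.32 is ≥ 60 and < 67 → D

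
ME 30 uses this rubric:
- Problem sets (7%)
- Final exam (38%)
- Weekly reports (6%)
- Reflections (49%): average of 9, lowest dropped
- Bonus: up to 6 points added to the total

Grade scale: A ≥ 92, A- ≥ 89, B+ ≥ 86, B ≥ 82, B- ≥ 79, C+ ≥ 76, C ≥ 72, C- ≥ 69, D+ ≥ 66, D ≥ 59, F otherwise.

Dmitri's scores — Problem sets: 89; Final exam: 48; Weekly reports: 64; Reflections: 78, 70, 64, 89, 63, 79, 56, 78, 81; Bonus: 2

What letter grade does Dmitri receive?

Reflections: drop 56 → average of remaining 8 = 602/8 = 75.25
Weighted total:
  Problem sets 89 × 0.07 = 6.23
  Final exam 48 × 0.38 = 18.24
  Weekly reports 64 × 0.06 = 3.84
  Reflections 75.25 × 0.49 = 36.8725
Sum = 65.1825
Bonus: 65.1825 + 2 = 67.1825
67.1825 is ≥ 66 and < 69 → D+

D+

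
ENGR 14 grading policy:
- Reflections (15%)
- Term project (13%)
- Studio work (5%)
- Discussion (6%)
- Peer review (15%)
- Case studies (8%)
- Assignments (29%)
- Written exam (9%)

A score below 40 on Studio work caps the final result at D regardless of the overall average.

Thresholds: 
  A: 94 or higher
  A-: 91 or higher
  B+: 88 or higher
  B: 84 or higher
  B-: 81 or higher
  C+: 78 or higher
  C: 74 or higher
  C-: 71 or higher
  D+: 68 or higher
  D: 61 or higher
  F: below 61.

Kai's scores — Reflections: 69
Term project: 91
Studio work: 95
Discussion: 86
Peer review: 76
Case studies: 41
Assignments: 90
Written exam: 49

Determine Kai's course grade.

Studio work score 95 ≥ 40: minimum met.
Weighted total:
  Reflections 69 × 0.15 = 10.35
  Term project 91 × 0.13 = 11.83
  Studio work 95 × 0.05 = 4.75
  Discussion 86 × 0.06 = 5.16
  Peer review 76 × 0.15 = 11.4
  Case studies 41 × 0.08 = 3.28
  Assignments 90 × 0.29 = 26.1
  Written exam 49 × 0.09 = 4.41
Sum = 77.28
77.28 is ≥ 74 and < 78 → C

C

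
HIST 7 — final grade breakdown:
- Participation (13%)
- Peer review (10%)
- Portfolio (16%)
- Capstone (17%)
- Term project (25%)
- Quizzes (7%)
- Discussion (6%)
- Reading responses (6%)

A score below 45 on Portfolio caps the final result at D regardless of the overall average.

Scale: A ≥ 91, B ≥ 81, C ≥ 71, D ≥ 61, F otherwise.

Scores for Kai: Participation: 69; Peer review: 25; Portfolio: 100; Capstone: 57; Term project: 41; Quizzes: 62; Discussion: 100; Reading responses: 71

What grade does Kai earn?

Portfolio score 100 ≥ 45: minimum met.
Weighted total:
  Participation 69 × 0.13 = 8.97
  Peer review 25 × 0.1 = 2.5
  Portfolio 100 × 0.16 = 16
  Capstone 57 × 0.17 = 9.69
  Term project 41 × 0.25 = 10.25
  Quizzes 62 × 0.07 = 4.34
  Discussion 100 × 0.06 = 6
  Reading responses 71 × 0.06 = 4.26
Sum = 62.01
62.01 is ≥ 61 and < 71 → D

D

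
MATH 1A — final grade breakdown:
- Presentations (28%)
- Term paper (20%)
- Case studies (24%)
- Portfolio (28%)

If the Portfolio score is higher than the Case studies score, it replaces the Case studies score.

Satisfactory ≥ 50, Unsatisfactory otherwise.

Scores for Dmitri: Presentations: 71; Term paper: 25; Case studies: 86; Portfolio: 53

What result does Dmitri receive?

Satisfactory

Portfolio (53) ≤ Case studies (86), so Case studies stays at 86.
Weighted total:
  Presentations 71 × 0.28 = 19.88
  Term paper 25 × 0.2 = 5
  Case studies 86 × 0.24 = 20.64
  Portfolio 53 × 0.28 = 14.84
Sum = 60.36
60.36 ≥ 50 → Satisfactory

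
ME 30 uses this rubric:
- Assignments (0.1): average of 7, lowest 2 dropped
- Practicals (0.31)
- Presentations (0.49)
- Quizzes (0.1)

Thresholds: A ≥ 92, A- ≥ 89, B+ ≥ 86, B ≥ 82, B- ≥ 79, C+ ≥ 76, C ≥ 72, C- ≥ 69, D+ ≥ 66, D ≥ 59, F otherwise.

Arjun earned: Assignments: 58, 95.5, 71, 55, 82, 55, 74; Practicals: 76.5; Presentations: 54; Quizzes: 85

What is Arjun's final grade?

D+

Assignments: drop 55, 55 → average of remaining 5 = 380.5/5 = 76.1
Weighted total:
  Assignments 76.1 × 0.1 = 7.61
  Practicals 76.5 × 0.31 = 23.715
  Presentations 54 × 0.49 = 26.46
  Quizzes 85 × 0.1 = 8.5
Sum = 66.285
66.285 is ≥ 66 and < 69 → D+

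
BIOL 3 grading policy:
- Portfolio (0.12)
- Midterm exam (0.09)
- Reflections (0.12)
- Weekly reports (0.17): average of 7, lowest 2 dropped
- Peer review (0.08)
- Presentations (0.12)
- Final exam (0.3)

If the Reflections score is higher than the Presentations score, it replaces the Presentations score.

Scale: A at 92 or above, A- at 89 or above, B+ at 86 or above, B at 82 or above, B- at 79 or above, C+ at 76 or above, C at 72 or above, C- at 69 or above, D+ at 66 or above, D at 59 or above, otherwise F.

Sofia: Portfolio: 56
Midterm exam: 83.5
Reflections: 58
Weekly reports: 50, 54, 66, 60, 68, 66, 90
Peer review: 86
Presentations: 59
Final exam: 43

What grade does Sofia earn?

Weekly reports: drop 50, 54 → average of remaining 5 = 350/5 = 70
Reflections (58) ≤ Presentations (59), so Presentations stays at 59.
Weighted total:
  Portfolio 56 × 0.12 = 6.72
  Midterm exam 83.5 × 0.09 = 7.515
  Reflections 58 × 0.12 = 6.96
  Weekly reports 70 × 0.17 = 11.9
  Peer review 86 × 0.08 = 6.88
  Presentations 59 × 0.12 = 7.08
  Final exam 43 × 0.3 = 12.9
Sum = 59.955
59.955 is ≥ 59 and < 66 → D

D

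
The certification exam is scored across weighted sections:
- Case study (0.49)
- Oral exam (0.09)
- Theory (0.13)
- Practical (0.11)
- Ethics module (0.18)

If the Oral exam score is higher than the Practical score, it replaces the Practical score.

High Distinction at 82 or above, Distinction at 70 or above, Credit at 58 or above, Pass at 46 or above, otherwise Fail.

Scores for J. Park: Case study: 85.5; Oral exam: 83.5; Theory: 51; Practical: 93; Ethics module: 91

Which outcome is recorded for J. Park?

High Distinction

Oral exam (83.5) ≤ Practical (93), so Practical stays at 93.
Weighted total:
  Case study 85.5 × 0.49 = 41.895
  Oral exam 83.5 × 0.09 = 7.515
  Theory 51 × 0.13 = 6.63
  Practical 93 × 0.11 = 10.23
  Ethics module 91 × 0.18 = 16.38
Sum = 82.65
82.65 ≥ 82 → High Distinction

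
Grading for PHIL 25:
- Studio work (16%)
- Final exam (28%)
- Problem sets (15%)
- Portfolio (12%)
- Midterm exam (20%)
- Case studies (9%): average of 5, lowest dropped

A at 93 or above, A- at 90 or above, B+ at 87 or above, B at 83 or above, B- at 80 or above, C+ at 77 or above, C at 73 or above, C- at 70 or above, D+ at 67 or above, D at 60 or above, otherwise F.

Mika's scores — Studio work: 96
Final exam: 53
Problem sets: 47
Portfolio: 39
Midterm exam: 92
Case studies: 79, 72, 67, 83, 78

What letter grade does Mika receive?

Case studies: drop 67 → average of remaining 4 = 312/4 = 78
Weighted total:
  Studio work 96 × 0.16 = 15.36
  Final exam 53 × 0.28 = 14.84
  Problem sets 47 × 0.15 = 7.05
  Portfolio 39 × 0.12 = 4.68
  Midterm exam 92 × 0.2 = 18.4
  Case studies 78 × 0.09 = 7.02
Sum = 67.35
67.35 is ≥ 67 and < 70 → D+

D+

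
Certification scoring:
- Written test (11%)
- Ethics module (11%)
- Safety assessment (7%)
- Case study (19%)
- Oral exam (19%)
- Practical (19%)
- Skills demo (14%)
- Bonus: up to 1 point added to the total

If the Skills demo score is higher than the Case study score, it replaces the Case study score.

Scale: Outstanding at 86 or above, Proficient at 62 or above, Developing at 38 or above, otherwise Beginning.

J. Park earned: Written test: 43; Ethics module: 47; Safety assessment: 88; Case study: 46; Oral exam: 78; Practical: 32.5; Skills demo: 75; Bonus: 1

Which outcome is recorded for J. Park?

Proficient

Skills demo (75) > Case study (46), so Case study counts as 75.
Weighted total:
  Written test 43 × 0.11 = 4.73
  Ethics module 47 × 0.11 = 5.17
  Safety assessment 88 × 0.07 = 6.16
  Case study 75 × 0.19 = 14.25
  Oral exam 78 × 0.19 = 14.82
  Practical 32.5 × 0.19 = 6.175
  Skills demo 75 × 0.14 = 10.5
Sum = 61.805
Bonus: 61.805 + 1 = 62.805
62.805 is ≥ 62 and < 86 → Proficient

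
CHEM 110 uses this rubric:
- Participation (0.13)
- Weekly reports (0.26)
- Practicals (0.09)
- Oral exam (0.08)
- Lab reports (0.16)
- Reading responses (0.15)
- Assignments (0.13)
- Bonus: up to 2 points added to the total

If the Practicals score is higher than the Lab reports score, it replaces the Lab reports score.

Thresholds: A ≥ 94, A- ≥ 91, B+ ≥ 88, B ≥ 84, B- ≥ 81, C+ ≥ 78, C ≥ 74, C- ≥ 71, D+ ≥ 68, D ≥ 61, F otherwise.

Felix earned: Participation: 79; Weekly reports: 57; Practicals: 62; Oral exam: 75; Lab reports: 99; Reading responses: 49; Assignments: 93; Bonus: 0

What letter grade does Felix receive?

Practicals (62) ≤ Lab reports (99), so Lab reports stays at 99.
Weighted total:
  Participation 79 × 0.13 = 10.27
  Weekly reports 57 × 0.26 = 14.82
  Practicals 62 × 0.09 = 5.58
  Oral exam 75 × 0.08 = 6
  Lab reports 99 × 0.16 = 15.84
  Reading responses 49 × 0.15 = 7.35
  Assignments 93 × 0.13 = 12.09
Sum = 71.95
Bonus: 71.95 + 0 = 71.95
71.95 is ≥ 71 and < 74 → C-

C-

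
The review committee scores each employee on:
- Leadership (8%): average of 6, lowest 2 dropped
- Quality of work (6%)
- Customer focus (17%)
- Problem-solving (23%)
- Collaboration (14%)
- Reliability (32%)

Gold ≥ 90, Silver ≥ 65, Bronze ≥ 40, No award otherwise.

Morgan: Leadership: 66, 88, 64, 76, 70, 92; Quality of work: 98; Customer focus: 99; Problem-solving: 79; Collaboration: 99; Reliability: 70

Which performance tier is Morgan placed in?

Leadership: drop 64, 66 → average of remaining 4 = 326/4 = 81.5
Weighted total:
  Leadership 81.5 × 0.08 = 6.52
  Quality of work 98 × 0.06 = 5.88
  Customer focus 99 × 0.17 = 16.83
  Problem-solving 79 × 0.23 = 18.17
  Collaboration 99 × 0.14 = 13.86
  Reliability 70 × 0.32 = 22.4
Sum = 83.66
83.66 is ≥ 65 and < 90 → Silver

Silver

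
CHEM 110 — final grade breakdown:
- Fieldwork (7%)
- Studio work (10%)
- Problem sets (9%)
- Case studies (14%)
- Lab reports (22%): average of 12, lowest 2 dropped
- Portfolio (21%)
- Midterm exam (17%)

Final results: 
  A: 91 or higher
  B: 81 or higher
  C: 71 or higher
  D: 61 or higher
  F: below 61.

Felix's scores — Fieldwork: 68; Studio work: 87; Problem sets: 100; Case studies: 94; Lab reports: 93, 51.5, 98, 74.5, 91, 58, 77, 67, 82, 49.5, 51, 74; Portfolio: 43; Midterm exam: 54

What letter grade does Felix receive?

D

Lab reports: drop 49.5, 51 → average of remaining 10 = 766/10 = 76.6
Weighted total:
  Fieldwork 68 × 0.07 = 4.76
  Studio work 87 × 0.1 = 8.7
  Problem sets 100 × 0.09 = 9
  Case studies 94 × 0.14 = 13.16
  Lab reports 76.6 × 0.22 = 16.852
  Portfolio 43 × 0.21 = 9.03
  Midterm exam 54 × 0.17 = 9.18
Sum = 70.682
70.682 is ≥ 61 and < 71 → D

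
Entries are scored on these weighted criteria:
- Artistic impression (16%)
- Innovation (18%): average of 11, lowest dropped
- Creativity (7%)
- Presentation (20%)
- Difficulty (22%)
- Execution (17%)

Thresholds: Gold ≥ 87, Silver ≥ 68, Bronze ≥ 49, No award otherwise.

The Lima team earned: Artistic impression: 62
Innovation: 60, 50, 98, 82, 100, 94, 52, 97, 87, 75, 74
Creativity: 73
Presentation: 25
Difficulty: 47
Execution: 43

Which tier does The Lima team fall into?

Bronze

Innovation: drop 50 → average of remaining 10 = 819/10 = 81.9
Weighted total:
  Artistic impression 62 × 0.16 = 9.92
  Innovation 81.9 × 0.18 = 14.742
  Creativity 73 × 0.07 = 5.11
  Presentation 25 × 0.2 = 5
  Difficulty 47 × 0.22 = 10.34
  Execution 43 × 0.17 = 7.31
Sum = 52.422
52.422 is ≥ 49 and < 68 → Bronze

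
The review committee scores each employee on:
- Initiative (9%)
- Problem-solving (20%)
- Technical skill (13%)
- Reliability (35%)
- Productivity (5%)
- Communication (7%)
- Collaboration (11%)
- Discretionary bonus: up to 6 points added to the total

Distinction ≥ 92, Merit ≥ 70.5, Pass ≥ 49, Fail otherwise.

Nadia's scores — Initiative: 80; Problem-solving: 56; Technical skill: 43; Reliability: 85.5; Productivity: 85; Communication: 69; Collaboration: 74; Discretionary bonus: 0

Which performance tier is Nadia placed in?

Merit

Weighted total:
  Initiative 80 × 0.09 = 7.2
  Problem-solving 56 × 0.2 = 11.2
  Technical skill 43 × 0.13 = 5.59
  Reliability 85.5 × 0.35 = 29.925
  Productivity 85 × 0.05 = 4.25
  Communication 69 × 0.07 = 4.83
  Collaboration 74 × 0.11 = 8.14
Sum = 71.135
Discretionary bonus: 71.135 + 0 = 71.135
71.135 is ≥ 70.5 and < 92 → Merit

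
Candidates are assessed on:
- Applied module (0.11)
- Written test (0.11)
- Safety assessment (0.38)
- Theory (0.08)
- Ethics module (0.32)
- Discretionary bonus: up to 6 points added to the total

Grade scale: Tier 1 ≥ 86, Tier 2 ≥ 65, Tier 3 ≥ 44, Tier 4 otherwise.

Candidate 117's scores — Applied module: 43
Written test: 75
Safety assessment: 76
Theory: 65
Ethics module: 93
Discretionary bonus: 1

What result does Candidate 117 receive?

Weighted total:
  Applied module 43 × 0.11 = 4.73
  Written test 75 × 0.11 = 8.25
  Safety assessment 76 × 0.38 = 28.88
  Theory 65 × 0.08 = 5.2
  Ethics module 93 × 0.32 = 29.76
Sum = 76.82
Discretionary bonus: 76.82 + 1 = 77.82
77.82 is ≥ 65 and < 86 → Tier 2

Tier 2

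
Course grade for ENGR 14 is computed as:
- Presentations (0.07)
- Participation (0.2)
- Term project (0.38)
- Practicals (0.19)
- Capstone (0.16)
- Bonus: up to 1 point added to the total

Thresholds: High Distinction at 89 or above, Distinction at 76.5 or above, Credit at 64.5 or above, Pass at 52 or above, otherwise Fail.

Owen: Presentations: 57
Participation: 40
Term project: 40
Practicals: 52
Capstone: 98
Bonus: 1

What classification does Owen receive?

Weighted total:
  Presentations 57 × 0.07 = 3.99
  Participation 40 × 0.2 = 8
  Term project 40 × 0.38 = 15.2
  Practicals 52 × 0.19 = 9.88
  Capstone 98 × 0.16 = 15.68
Sum = 52.75
Bonus: 52.75 + 1 = 53.75
53.75 is ≥ 52 and < 64.5 → Pass

Pass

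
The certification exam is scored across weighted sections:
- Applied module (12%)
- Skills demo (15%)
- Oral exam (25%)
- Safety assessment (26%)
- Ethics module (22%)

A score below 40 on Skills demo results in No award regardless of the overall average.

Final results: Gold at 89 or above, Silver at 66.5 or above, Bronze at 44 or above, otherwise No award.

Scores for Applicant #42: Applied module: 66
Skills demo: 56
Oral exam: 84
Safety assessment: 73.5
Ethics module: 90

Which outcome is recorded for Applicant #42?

Silver

Skills demo score 56 ≥ 40: minimum met.
Weighted total:
  Applied module 66 × 0.12 = 7.92
  Skills demo 56 × 0.15 = 8.4
  Oral exam 84 × 0.25 = 21
  Safety assessment 73.5 × 0.26 = 19.11
  Ethics module 90 × 0.22 = 19.8
Sum = 76.23
76.23 is ≥ 66.5 and < 89 → Silver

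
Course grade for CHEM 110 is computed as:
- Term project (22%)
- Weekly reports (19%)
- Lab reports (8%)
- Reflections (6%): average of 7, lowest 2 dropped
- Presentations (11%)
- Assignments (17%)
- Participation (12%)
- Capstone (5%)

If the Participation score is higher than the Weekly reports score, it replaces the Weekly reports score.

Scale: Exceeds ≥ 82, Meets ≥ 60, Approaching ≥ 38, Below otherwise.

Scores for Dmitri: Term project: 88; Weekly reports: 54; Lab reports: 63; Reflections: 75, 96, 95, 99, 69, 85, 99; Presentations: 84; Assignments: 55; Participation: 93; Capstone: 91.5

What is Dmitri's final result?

Reflections: drop 69, 75 → average of remaining 5 = 474/5 = 94.8
Participation (93) > Weekly reports (54), so Weekly reports counts as 93.
Weighted total:
  Term project 88 × 0.22 = 19.36
  Weekly reports 93 × 0.19 = 17.67
  Lab reports 63 × 0.08 = 5.04
  Reflections 94.8 × 0.06 = 5.688
  Presentations 84 × 0.11 = 9.24
  Assignments 55 × 0.17 = 9.35
  Participation 93 × 0.12 = 11.16
  Capstone 91.5 × 0.05 = 4.575
Sum = 82.083
82.083 ≥ 82 → Exceeds

Exceeds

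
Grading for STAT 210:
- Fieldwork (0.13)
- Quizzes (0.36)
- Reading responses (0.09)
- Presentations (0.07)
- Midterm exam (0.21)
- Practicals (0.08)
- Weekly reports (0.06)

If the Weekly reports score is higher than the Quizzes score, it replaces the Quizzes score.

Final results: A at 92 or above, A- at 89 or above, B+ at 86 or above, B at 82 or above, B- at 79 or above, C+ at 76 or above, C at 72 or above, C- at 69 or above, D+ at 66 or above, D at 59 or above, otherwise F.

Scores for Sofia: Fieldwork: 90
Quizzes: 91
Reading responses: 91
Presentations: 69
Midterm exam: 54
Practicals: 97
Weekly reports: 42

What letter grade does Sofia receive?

B-

Weekly reports (42) ≤ Quizzes (91), so Quizzes stays at 91.
Weighted total:
  Fieldwork 90 × 0.13 = 11.7
  Quizzes 91 × 0.36 = 32.76
  Reading responses 91 × 0.09 = 8.19
  Presentations 69 × 0.07 = 4.83
  Midterm exam 54 × 0.21 = 11.34
  Practicals 97 × 0.08 = 7.76
  Weekly reports 42 × 0.06 = 2.52
Sum = 79.1
79.1 is ≥ 79 and < 82 → B-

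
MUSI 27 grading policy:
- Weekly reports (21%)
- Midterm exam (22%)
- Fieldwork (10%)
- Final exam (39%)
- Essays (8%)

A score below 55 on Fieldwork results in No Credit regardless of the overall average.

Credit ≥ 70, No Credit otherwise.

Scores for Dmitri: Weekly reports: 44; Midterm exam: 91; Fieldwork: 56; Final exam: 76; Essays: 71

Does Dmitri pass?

Credit

Fieldwork score 56 ≥ 55: minimum met.
Weighted total:
  Weekly reports 44 × 0.21 = 9.24
  Midterm exam 91 × 0.22 = 20.02
  Fieldwork 56 × 0.1 = 5.6
  Final exam 76 × 0.39 = 29.64
  Essays 71 × 0.08 = 5.68
Sum = 70.18
70.18 ≥ 70 → Credit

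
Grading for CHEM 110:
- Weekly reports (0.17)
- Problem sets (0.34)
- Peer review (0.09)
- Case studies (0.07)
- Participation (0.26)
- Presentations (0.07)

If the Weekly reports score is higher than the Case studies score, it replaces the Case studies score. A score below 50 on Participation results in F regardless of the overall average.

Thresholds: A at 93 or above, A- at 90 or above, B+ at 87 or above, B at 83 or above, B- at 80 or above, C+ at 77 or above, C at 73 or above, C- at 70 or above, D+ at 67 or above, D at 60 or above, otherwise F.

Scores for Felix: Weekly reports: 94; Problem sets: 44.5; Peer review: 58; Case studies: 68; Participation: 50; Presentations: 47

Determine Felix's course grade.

F

Weekly reports (94) > Case studies (68), so Case studies counts as 94.
Participation score 50 ≥ 50: minimum met.
Weighted total:
  Weekly reports 94 × 0.17 = 15.98
  Problem sets 44.5 × 0.34 = 15.13
  Peer review 58 × 0.09 = 5.22
  Case studies 94 × 0.07 = 6.58
  Participation 50 × 0.26 = 13
  Presentations 47 × 0.07 = 3.29
Sum = 59.2
59.2 < 60 → F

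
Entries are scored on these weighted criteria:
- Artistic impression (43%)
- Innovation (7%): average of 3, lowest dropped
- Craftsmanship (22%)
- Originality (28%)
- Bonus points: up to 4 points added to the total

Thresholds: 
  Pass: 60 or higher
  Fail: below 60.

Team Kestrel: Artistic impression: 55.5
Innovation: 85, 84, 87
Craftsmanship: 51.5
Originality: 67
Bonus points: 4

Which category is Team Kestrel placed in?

Innovation: drop 84 → average of remaining 2 = 172/2 = 86
Weighted total:
  Artistic impression 55.5 × 0.43 = 23.865
  Innovation 86 × 0.07 = 6.02
  Craftsmanship 51.5 × 0.22 = 11.33
  Originality 67 × 0.28 = 18.76
Sum = 59.975
Bonus points: 59.975 + 4 = 63.975
63.975 ≥ 60 → Pass

Pass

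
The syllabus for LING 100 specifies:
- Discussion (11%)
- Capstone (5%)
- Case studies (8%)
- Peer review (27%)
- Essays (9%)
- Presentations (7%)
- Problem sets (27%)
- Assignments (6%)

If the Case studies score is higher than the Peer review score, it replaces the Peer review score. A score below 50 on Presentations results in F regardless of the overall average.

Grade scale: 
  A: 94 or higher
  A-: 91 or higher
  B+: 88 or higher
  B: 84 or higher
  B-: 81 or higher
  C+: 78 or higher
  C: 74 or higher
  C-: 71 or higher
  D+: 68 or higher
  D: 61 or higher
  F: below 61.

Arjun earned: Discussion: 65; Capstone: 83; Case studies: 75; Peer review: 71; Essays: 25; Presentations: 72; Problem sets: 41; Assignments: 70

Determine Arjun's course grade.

F

Case studies (75) > Peer review (71), so Peer review counts as 75.
Presentations score 72 ≥ 50: minimum met.
Weighted total:
  Discussion 65 × 0.11 = 7.15
  Capstone 83 × 0.05 = 4.15
  Case studies 75 × 0.08 = 6
  Peer review 75 × 0.27 = 20.25
  Essays 25 × 0.09 = 2.25
  Presentations 72 × 0.07 = 5.04
  Problem sets 41 × 0.27 = 11.07
  Assignments 70 × 0.06 = 4.2
Sum = 60.11
60.11 < 61 → F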